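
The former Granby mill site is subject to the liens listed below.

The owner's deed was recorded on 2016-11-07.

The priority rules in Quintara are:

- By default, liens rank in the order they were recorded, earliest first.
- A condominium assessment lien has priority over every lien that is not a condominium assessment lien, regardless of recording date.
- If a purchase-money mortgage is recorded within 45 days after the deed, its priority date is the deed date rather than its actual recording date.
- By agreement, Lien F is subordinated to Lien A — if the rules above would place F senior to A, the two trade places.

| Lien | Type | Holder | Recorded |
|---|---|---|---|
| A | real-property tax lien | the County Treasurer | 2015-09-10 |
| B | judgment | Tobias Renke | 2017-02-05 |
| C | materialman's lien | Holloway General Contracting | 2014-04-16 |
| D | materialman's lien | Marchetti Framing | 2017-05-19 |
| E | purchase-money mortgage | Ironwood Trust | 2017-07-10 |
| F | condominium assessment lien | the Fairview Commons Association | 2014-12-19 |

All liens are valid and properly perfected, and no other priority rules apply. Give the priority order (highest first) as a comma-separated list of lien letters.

A, C, F, B, D, E

Effective dates: E missed the 45-day window (245 days after the deed), so its recording date stands.
F is a condominium assessment lien, so it outranks all other liens regardless of date.
The other liens, earliest effective date first: C (2014-04-16), A (2015-09-10), B (2017-02-05), D (2017-05-19), E (2017-07-10).
Because F would otherwise rank above A, the subordination swaps them.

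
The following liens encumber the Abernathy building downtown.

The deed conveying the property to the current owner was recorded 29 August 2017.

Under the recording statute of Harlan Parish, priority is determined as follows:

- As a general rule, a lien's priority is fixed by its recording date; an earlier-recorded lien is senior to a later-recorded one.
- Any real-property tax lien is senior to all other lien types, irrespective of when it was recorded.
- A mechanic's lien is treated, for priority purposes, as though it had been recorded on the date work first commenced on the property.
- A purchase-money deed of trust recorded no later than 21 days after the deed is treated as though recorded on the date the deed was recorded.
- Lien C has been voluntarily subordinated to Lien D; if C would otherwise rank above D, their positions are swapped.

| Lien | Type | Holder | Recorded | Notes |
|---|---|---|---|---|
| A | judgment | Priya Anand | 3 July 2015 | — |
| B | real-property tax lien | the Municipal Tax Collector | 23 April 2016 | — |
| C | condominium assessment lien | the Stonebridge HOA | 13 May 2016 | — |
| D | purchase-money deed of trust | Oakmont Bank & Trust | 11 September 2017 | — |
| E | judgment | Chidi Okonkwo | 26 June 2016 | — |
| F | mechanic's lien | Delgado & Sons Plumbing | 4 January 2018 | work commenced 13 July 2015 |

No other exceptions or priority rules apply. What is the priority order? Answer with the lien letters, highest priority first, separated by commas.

B, A, F, D, E, C

Effective dates after the stated exceptions: D's effective date is the deed date, 29 August 2017; F's effective date is 13 July 2015, when work began.
B is a real-property tax lien and takes priority over every other lien.
Among the remaining liens, by effective date: A (3 July 2015), F (13 July 2015), C (13 May 2016), E (26 June 2016), D (29 August 2017).
The subordination applies — C was senior to D — so C and D swap.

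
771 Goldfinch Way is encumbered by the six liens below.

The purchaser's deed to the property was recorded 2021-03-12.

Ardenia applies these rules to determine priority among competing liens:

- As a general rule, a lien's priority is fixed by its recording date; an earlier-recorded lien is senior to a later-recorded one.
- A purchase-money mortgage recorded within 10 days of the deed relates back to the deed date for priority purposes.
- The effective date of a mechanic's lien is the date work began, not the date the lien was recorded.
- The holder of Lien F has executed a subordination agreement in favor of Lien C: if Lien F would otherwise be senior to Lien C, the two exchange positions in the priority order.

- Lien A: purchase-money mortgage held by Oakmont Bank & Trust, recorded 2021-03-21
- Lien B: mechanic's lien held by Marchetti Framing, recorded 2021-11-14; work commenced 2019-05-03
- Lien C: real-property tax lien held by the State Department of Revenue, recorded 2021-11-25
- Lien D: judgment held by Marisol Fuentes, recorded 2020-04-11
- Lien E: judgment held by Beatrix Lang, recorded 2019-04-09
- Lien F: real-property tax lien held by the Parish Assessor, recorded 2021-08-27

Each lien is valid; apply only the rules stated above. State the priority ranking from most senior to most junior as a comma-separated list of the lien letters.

E, B, D, A, C, F

First, effective dates: A was recorded within the 10-day window, so its effective date is the deed date 2021-03-12; B's effective date is 2019-05-03, when work began.
By effective date: E (2019-04-09), B (2019-05-03), D (2020-04-11), A (2021-03-12), F (2021-08-27), C (2021-11-25).
The subordination applies — F was senior to C — so F and C swap.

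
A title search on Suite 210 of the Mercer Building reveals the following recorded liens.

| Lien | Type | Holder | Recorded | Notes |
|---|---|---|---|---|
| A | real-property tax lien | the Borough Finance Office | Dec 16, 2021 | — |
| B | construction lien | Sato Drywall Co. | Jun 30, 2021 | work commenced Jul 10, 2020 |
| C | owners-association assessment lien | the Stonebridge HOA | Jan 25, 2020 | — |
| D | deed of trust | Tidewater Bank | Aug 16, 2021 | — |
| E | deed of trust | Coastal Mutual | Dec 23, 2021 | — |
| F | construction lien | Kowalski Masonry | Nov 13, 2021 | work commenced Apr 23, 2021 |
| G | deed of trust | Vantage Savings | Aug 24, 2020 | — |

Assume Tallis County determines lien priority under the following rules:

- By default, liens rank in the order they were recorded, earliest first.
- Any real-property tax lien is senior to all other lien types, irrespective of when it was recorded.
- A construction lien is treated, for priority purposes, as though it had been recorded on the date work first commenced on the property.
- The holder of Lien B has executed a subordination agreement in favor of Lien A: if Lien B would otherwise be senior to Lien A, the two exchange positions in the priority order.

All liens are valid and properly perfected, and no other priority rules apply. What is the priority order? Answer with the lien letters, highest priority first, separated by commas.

Adjusting effective dates: B is treated as recorded Jul 10, 2020, the work-commencement date; F relates back to Apr 23, 2021 (work commenced).
A, as a real-property tax lien, has superpriority and ranks first.
Among the remaining liens, by effective date: C (Jan 25, 2020), B (Jul 10, 2020), G (Aug 24, 2020), F (Apr 23, 2021), D (Aug 16, 2021), E (Dec 23, 2021).
B is already junior to A, so the subordination agreement changes nothing.

A, C, B, G, F, D, E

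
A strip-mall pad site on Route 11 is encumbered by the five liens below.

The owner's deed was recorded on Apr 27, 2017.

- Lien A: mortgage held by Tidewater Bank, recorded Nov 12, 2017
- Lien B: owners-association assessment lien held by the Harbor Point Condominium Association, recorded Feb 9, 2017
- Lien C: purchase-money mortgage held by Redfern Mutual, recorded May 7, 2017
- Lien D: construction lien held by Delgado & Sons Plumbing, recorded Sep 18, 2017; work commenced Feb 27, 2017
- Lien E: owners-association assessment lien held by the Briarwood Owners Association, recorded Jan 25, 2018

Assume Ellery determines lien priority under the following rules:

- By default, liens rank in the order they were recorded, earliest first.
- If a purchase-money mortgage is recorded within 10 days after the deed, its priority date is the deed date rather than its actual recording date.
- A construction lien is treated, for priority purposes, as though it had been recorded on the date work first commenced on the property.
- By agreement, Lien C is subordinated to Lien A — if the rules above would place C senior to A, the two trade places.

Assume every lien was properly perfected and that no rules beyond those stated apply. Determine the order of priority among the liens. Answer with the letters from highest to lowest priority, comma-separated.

B, D, A, C, E

Effective dates: C's effective date is the deed date, Apr 27, 2017; D is treated as recorded Feb 27, 2017, the work-commencement date.
By effective date: B (Feb 9, 2017), D (Feb 27, 2017), C (Apr 27, 2017), A (Nov 12, 2017), E (Jan 25, 2018).
Because C would otherwise rank above A, the subordination swaps them.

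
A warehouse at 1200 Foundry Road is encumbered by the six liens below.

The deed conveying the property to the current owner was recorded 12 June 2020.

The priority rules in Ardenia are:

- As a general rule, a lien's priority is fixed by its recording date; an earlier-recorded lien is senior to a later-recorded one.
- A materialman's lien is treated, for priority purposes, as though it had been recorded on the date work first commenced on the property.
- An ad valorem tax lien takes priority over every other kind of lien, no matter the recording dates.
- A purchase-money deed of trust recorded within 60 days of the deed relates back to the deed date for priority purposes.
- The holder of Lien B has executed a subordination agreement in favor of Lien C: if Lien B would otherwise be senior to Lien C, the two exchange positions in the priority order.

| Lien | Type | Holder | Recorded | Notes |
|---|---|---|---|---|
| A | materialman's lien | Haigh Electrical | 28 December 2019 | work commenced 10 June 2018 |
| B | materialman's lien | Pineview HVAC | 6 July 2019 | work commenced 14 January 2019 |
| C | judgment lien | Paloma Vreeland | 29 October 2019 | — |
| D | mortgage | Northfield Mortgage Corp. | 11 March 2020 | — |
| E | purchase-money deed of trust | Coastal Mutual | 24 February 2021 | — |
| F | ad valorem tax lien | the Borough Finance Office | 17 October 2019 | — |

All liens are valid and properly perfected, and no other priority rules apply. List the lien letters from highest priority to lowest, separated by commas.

F, A, C, B, D, E

First, effective dates: A is treated as recorded 10 June 2018, the work-commencement date; B relates back to 14 January 2019 (work commenced); E was recorded 257 days after the deed, outside the 60-day window, so it keeps its recording date.
F is an ad valorem tax lien and takes priority over every other lien.
Ordering the rest by effective date: A (10 June 2018), B (14 January 2019), C (29 October 2019), D (11 March 2020), E (24 February 2021).
B would otherwise be senior to C, so under the subordination agreement B and C exchange positions.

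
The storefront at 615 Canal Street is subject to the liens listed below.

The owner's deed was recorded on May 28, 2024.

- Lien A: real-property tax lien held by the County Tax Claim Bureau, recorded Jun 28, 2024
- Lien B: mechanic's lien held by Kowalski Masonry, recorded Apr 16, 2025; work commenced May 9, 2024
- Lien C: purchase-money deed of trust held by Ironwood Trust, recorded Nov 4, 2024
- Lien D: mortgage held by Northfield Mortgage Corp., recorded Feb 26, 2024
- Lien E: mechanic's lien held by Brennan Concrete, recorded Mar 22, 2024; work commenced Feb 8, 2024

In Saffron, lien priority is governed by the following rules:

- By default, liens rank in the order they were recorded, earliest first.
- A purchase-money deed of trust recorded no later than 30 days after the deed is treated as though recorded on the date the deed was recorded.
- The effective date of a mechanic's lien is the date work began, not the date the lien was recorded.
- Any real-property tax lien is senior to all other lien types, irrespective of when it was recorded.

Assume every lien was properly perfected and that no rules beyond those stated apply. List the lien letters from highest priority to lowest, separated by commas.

A, E, D, B, C

Adjusting effective dates: B's effective date is May 9, 2024, when work began; C missed the 30-day window (160 days after the deed), so its recording date stands; E relates back to Feb 8, 2024 (work commenced).
As a real-property tax lien, A is senior to every other lien.
Remaining liens by effective date: E (Feb 8, 2024), D (Feb 26, 2024), B (May 9, 2024), C (Nov 4, 2024).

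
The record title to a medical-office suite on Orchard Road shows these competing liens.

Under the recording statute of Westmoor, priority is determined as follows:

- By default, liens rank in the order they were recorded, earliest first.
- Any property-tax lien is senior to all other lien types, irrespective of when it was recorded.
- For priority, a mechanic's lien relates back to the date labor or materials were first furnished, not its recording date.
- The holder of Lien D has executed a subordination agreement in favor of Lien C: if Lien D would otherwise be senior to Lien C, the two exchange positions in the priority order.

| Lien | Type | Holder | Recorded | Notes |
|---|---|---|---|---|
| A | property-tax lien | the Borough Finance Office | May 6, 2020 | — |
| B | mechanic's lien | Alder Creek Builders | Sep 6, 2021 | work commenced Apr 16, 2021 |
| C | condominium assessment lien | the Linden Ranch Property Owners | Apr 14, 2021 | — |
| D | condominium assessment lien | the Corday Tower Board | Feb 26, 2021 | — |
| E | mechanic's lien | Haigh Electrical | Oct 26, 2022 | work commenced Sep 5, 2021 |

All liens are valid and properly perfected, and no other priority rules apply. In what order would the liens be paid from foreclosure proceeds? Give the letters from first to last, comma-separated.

Effective dates after the stated exceptions: B is treated as recorded Apr 16, 2021, the work-commencement date; E is treated as recorded Sep 5, 2021, the work-commencement date.
A is a property-tax lien and takes priority over every other lien.
The other liens, earliest effective date first: D (Feb 26, 2021), C (Apr 14, 2021), B (Apr 16, 2021), E (Sep 5, 2021).
D would otherwise be senior to C, so under the subordination agreement D and C exchange positions.

A, C, D, B, E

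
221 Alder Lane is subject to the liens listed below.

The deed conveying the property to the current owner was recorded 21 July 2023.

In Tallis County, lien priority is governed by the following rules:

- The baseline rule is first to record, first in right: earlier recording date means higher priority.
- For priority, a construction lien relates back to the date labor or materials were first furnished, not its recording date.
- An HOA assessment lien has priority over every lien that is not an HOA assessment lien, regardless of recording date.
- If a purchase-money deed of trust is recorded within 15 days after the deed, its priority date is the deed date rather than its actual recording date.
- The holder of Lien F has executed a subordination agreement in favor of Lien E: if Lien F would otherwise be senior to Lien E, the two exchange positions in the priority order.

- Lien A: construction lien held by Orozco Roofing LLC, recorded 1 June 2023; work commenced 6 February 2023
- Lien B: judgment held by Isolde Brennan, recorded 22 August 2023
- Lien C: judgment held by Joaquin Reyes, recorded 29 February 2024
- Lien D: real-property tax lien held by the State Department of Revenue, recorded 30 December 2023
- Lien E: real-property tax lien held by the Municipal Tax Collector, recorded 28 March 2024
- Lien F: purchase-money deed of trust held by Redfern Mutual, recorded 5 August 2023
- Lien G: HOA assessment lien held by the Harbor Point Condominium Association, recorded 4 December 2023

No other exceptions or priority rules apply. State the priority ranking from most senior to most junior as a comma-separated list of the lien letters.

G, A, E, B, D, C, F

Adjusting effective dates: A relates back to 6 February 2023 (work commenced); F was recorded within the 15-day window, so its effective date is the deed date 21 July 2023.
G is an HOA assessment lien and takes priority over every other lien.
Ordering the rest by effective date: A (6 February 2023), F (21 July 2023), B (22 August 2023), D (30 December 2023), C (29 February 2024), E (28 March 2024).
Because F would otherwise rank above E, the subordination swaps them.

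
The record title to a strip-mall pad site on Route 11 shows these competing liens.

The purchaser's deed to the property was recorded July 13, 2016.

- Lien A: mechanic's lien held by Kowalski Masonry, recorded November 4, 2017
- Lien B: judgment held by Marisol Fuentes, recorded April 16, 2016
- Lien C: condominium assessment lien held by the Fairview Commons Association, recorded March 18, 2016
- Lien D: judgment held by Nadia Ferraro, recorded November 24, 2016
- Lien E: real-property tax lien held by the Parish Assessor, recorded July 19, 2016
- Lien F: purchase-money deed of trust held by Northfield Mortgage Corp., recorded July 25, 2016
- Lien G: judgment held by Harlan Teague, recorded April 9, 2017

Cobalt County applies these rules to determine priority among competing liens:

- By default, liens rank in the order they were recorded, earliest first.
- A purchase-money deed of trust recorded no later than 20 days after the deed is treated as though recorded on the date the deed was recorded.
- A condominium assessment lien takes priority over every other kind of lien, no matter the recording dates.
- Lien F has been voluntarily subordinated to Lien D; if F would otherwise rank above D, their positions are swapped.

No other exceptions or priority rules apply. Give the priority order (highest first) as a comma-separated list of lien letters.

C, B, D, E, F, G, A

Adjusting effective dates: F's effective date is the deed date, July 13, 2016.
As a condominium assessment lien, C is senior to every other lien.
The other liens, earliest effective date first: B (April 16, 2016), F (July 13, 2016), E (July 19, 2016), D (November 24, 2016), G (April 9, 2017), A (November 4, 2017).
The subordination applies — F was senior to D — so F and D swap.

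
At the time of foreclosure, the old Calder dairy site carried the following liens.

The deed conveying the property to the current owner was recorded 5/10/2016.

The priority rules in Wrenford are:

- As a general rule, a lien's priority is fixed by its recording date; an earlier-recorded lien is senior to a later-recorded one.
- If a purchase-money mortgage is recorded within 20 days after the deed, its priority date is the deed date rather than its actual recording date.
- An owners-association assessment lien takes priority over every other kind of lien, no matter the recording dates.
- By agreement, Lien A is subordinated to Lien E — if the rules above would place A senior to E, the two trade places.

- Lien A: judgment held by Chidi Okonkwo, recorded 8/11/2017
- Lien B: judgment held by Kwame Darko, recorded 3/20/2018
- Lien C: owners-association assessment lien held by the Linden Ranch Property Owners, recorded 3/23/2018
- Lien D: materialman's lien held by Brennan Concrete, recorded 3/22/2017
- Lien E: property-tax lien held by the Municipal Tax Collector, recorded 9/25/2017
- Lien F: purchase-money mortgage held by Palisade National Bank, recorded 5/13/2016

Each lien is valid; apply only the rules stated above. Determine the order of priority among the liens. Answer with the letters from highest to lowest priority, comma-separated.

First, effective dates: F relates back to the deed date 5/10/2016.
C is an owners-association assessment lien, so it outranks all other liens regardless of date.
Among the remaining liens, by effective date: F (5/10/2016), D (3/22/2017), A (8/11/2017), E (9/25/2017), B (3/20/2018).
A is senior to E before the subordination, so the two trade places.

C, F, D, E, A, B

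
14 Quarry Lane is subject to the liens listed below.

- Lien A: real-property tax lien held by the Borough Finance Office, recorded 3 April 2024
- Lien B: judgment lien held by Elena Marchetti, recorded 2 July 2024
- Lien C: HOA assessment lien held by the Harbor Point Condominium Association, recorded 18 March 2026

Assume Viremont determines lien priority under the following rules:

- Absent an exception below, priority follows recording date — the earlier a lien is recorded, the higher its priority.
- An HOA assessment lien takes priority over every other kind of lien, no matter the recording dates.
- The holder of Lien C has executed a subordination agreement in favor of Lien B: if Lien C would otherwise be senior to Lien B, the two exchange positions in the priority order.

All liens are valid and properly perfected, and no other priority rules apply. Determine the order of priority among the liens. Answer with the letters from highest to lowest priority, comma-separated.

As an HOA assessment lien, C is senior to every other lien.
Remaining liens by effective date: A (3 April 2024), B (2 July 2024).
C would otherwise be senior to B, so under the subordination agreement C and B exchange positions.

B, A, C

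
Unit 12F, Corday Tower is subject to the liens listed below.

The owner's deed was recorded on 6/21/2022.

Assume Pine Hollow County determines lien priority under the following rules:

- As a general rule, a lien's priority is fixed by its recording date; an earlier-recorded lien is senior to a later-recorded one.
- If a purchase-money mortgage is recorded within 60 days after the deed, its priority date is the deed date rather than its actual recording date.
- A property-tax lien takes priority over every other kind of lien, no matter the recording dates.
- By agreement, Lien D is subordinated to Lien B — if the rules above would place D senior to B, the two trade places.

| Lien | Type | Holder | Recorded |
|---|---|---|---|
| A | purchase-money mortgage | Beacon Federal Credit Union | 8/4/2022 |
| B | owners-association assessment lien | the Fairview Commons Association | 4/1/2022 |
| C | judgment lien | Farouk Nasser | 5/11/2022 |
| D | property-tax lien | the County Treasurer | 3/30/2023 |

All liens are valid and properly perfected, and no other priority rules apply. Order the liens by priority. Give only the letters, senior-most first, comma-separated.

B, D, C, A

Effective dates after the stated exceptions: A relates back to the deed date 6/21/2022.
D is a property-tax lien, so it outranks all other liens regardless of date.
Ordering the rest by effective date: B (4/1/2022), C (5/11/2022), A (6/21/2022).
D would otherwise be senior to B, so under the subordination agreement D and B exchange positions.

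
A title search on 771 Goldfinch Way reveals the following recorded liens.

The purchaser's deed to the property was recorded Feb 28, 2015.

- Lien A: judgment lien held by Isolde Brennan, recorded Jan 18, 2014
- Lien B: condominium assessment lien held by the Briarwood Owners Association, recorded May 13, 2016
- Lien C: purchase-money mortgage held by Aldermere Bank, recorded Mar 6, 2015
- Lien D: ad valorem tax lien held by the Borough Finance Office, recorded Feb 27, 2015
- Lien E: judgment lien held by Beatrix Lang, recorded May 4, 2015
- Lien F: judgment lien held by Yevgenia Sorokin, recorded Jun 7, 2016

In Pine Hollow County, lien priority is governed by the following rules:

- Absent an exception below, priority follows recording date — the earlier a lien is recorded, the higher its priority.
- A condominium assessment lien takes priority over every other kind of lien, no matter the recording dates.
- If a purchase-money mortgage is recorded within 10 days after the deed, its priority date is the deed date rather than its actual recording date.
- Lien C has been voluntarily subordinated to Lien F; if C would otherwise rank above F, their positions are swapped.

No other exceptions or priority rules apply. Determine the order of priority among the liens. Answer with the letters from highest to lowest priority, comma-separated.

B, A, D, F, E, C

Effective dates: C's effective date is the deed date, Feb 28, 2015.
B, as a condominium assessment lien, has superpriority and ranks first.
Ordering the rest by effective date: A (Jan 18, 2014), D (Feb 27, 2015), C (Feb 28, 2015), E (May 4, 2015), F (Jun 7, 2016).
Because C would otherwise rank above F, the subordination swaps them.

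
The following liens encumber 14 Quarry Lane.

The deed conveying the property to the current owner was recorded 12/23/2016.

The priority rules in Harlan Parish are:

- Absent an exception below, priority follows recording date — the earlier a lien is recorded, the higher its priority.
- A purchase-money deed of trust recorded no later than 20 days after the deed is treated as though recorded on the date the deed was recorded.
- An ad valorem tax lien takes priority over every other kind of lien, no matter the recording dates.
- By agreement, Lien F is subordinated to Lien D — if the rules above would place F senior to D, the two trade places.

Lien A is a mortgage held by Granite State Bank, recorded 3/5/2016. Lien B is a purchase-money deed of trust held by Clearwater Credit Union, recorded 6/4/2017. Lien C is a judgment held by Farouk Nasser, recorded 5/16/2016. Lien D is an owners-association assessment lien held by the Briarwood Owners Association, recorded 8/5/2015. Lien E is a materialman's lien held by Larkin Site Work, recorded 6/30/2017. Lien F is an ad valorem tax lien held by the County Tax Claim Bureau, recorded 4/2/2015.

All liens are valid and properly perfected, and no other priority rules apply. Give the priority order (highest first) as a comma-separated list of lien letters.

D, F, A, C, B, E

First, effective dates: B missed the 20-day window (163 days after the deed), so its recording date stands.
As an ad valorem tax lien, F is senior to every other lien.
Remaining liens by effective date: D (8/5/2015), A (3/5/2016), C (5/16/2016), B (6/4/2017), E (6/30/2017).
The subordination applies — F was senior to D — so F and D swap.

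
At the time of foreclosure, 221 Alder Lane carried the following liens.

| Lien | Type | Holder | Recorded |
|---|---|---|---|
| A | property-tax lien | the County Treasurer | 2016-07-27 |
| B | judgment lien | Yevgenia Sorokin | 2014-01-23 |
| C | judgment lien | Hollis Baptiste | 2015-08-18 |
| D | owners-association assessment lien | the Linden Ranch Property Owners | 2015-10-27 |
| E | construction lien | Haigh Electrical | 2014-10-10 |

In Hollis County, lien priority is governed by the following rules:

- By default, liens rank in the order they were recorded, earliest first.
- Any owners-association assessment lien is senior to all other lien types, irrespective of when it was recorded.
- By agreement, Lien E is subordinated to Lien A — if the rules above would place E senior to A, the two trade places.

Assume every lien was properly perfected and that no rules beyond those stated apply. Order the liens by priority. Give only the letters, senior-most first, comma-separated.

D, B, A, C, E

As an owners-association assessment lien, D is senior to every other lien.
Ordering the rest by effective date: B (2014-01-23), E (2014-10-10), C (2015-08-18), A (2016-07-27).
The subordination applies — E was senior to A — so E and A swap.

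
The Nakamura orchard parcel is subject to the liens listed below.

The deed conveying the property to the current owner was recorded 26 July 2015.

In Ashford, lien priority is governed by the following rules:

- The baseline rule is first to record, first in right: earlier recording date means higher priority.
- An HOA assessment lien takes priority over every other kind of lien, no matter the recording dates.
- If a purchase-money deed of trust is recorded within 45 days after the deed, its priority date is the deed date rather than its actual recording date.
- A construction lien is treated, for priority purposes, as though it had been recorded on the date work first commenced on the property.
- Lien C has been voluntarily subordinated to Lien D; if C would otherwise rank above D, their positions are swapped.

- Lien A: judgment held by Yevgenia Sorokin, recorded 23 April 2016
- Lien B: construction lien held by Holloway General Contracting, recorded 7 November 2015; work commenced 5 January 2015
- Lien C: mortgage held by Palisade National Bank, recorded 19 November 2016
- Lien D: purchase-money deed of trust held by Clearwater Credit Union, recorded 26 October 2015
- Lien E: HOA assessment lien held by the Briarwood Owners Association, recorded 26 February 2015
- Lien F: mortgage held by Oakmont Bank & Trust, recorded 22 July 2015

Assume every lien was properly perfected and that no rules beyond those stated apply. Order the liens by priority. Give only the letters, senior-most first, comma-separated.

Adjusting effective dates: B is treated as recorded 5 January 2015, the work-commencement date; D was recorded 92 days after the deed — beyond 45 days — so no relation-back applies.
E, as an HOA assessment lien, has superpriority and ranks first.
Remaining liens by effective date: B (5 January 2015), F (22 July 2015), D (26 October 2015), A (23 April 2016), C (19 November 2016).
Since C is not senior to D, the subordination leaves the order unchanged.

E, B, F, D, A, C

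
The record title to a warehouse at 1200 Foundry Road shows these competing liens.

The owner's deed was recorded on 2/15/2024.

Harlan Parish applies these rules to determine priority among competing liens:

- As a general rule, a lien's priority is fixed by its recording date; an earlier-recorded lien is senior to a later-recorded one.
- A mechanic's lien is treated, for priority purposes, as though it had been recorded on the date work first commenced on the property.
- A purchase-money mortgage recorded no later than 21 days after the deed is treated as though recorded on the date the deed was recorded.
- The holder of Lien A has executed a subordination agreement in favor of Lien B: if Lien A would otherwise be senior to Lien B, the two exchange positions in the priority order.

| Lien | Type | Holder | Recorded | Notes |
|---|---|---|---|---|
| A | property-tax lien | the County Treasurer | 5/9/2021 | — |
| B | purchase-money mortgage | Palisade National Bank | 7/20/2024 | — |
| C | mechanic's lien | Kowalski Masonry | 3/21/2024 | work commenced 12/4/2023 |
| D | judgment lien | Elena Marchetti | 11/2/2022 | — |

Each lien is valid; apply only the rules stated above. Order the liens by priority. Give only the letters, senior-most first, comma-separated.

B, D, C, A

Effective dates after the stated exceptions: B was recorded 156 days after the deed — beyond 21 days — so no relation-back applies; C is treated as recorded 12/4/2023, the work-commencement date.
By effective date: A (5/9/2021), D (11/2/2022), C (12/4/2023), B (7/20/2024).
A would otherwise be senior to B, so under the subordination agreement A and B exchange positions.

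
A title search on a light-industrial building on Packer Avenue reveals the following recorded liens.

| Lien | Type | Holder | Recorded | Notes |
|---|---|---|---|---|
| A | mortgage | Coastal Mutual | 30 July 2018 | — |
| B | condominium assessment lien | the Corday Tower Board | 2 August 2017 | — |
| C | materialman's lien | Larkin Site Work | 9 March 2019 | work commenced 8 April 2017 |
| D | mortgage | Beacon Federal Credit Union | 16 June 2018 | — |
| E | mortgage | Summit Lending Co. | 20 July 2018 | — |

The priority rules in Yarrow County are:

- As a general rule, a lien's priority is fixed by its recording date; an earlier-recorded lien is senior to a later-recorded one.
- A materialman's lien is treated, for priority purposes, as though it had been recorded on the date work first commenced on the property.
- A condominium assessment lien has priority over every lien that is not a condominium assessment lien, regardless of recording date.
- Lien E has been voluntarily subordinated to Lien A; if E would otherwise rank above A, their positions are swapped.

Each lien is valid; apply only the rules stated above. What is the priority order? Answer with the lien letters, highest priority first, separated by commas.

B, C, D, A, E

Adjusting effective dates: C's effective date is 8 April 2017, when work began.
B, as a condominium assessment lien, has superpriority and ranks first.
Remaining liens by effective date: C (8 April 2017), D (16 June 2018), E (20 July 2018), A (30 July 2018).
E would otherwise be senior to A, so under the subordination agreement E and A exchange positions.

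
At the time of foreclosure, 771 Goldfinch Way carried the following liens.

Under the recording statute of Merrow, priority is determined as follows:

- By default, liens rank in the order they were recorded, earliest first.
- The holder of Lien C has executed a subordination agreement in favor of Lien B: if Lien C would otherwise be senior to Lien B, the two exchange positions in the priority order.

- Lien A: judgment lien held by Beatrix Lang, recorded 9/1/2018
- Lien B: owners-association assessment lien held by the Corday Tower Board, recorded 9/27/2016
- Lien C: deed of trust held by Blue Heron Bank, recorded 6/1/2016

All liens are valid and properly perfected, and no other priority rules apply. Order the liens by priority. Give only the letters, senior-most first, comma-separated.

By effective date: C (6/1/2016), B (9/27/2016), A (9/1/2018).
C would otherwise be senior to B, so under the subordination agreement C and B exchange positions.

B, C, A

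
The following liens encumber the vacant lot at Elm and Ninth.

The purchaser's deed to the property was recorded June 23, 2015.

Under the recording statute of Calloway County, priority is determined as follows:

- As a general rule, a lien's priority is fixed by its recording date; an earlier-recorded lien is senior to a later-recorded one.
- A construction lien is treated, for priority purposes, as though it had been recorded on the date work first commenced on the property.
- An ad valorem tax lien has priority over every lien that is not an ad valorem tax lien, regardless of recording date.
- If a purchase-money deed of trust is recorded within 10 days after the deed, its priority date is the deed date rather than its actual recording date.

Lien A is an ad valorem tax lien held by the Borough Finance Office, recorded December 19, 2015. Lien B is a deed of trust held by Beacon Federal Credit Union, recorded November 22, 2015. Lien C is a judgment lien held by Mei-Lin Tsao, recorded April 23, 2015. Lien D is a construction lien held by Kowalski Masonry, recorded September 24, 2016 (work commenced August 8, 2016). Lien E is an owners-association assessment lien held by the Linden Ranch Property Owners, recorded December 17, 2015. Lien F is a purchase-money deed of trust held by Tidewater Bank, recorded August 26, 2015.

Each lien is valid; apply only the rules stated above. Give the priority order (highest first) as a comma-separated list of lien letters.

Effective dates after the stated exceptions: D relates back to August 8, 2016 (work commenced); F was recorded 64 days after the deed — beyond 10 days — so no relation-back applies.
A is an ad valorem tax lien and takes priority over every other lien.
The other liens, earliest effective date first: C (April 23, 2015), F (August 26, 2015), B (November 22, 2015), E (December 17, 2015), D (August 8, 2016).

A, C, F, B, E, D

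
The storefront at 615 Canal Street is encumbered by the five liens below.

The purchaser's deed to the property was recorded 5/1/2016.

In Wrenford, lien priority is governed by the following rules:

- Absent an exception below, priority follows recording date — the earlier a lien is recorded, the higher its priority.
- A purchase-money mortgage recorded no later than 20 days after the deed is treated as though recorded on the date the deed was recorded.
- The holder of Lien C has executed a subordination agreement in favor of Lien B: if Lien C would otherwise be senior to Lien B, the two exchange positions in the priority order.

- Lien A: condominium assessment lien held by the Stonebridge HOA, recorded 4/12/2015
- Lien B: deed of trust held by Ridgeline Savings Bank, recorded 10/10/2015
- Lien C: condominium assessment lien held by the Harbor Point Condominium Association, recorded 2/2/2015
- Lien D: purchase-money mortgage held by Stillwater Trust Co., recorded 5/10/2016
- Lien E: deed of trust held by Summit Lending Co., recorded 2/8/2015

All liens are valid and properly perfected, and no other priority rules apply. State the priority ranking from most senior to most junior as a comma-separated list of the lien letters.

B, E, A, C, D

Effective dates after the stated exceptions: D's effective date is the deed date, 5/1/2016.
By effective date, earliest first: C (2/2/2015), E (2/8/2015), A (4/12/2015), B (10/10/2015), D (5/1/2016).
The subordination applies — C was senior to B — so C and B swap.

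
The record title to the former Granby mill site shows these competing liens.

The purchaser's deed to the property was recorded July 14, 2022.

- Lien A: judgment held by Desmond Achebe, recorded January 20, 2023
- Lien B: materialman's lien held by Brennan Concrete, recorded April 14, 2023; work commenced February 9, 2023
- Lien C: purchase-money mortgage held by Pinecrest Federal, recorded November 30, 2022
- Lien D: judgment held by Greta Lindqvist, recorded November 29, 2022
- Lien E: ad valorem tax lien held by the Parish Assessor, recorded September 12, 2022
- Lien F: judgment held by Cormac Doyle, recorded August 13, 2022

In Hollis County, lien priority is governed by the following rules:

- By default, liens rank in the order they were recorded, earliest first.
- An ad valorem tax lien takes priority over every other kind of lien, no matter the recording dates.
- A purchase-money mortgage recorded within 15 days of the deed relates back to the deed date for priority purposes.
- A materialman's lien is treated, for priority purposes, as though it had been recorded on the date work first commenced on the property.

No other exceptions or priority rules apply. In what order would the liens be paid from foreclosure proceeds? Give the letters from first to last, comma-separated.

E, F, D, C, A, B

First, effective dates: B relates back to February 9, 2023 (work commenced); C was recorded 139 days after the deed — beyond 15 days — so no relation-back applies.
E is an ad valorem tax lien and takes priority over every other lien.
The other liens, earliest effective date first: F (August 13, 2022), D (November 29, 2022), C (November 30, 2022), A (January 20, 2023), B (February 9, 2023).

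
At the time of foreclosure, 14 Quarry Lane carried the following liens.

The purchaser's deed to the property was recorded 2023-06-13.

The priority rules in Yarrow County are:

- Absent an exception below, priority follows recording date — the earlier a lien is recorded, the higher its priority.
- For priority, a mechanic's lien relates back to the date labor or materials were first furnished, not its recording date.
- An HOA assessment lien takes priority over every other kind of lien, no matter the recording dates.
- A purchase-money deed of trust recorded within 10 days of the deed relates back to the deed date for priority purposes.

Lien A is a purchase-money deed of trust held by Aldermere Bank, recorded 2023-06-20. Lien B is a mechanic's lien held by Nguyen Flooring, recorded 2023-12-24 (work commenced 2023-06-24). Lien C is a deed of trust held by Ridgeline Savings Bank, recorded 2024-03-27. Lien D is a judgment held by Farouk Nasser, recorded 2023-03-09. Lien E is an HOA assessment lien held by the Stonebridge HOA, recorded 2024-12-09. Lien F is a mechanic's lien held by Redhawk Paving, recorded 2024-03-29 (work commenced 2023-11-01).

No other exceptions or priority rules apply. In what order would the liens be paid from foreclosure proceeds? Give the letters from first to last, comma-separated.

E, D, A, B, F, C

Effective dates: A relates back to the deed date 2023-06-13; B relates back to 2023-06-24 (work commenced); F relates back to 2023-11-01 (work commenced).
E is an HOA assessment lien, so it outranks all other liens regardless of date.
Among the remaining liens, by effective date: D (2023-03-09), A (2023-06-13), B (2023-06-24), F (2023-11-01), C (2024-03-27).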